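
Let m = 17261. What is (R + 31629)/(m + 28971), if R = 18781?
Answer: 25205/23116 ≈ 1.0904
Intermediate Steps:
(R + 31629)/(m + 28971) = (18781 + 31629)/(17261 + 28971) = 50410/46232 = 50410*(1/46232) = 25205/23116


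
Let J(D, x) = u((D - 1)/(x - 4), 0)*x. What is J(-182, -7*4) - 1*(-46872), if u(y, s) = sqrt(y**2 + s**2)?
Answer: 373695/8 ≈ 46712.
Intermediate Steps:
u(y, s) = sqrt(s**2 + y**2)
J(D, x) = x*sqrt((-1 + D)**2/(-4 + x)**2) (J(D, x) = sqrt(0**2 + ((D - 1)/(x - 4))**2)*x = sqrt(0 + ((-1 + D)/(-4 + x))**2)*x = sqrt(0 + (-1 + D)**2/(-4 + x)**2)*x = sqrt((-1 + D)**2/(-4 + x)**2)*x = x*sqrt((-1 + D)**2/(-4 + x)**2))
J(-182, -7*4) - 1*(-46872) = (-7*4)*sqrt((-1 - 182)**2/(-4 - 7*4)**2) - 1*(-46872) = -28*sqrt((-183)**2/(-4 - 28)**2) + 46872 = -28*sqrt(33489/(-32)**2) + 46872 = -28*sqrt(33489*(1/1024)) + 46872 = -28*sqrt(33489/1024) + 46872 = -28*183/32 + 46872 = -1281/8 + 46872 = 373695/8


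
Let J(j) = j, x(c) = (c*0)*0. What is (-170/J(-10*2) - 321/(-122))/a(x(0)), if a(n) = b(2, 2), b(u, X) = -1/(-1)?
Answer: 679/61 ≈ 11.131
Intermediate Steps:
b(u, X) = 1 (b(u, X) = -1*(-1) = 1)
x(c) = 0 (x(c) = 0*0 = 0)
a(n) = 1
(-170/J(-10*2) - 321/(-122))/a(x(0)) = (-170/((-10*2)) - 321/(-122))/1 = (-170/(-20) - 321*(-1/122))*1 = (-170*(-1/20) + 321/122)*1 = (17/2 + 321/122)*1 = (679/61)*1 = 679/61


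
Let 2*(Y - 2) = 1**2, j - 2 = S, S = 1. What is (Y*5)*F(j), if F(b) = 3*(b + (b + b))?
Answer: 675/2 ≈ 337.50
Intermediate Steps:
j = 3 (j = 2 + 1 = 3)
F(b) = 9*b (F(b) = 3*(b + 2*b) = 3*(3*b) = 9*b)
Y = 5/2 (Y = 2 + (1/2)*1**2 = 2 + (1/2)*1 = 2 + 1/2 = 5/2 ≈ 2.5000)
(Y*5)*F(j) = ((5/2)*5)*(9*3) = (25/2)*27 = 675/2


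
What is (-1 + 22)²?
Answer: 441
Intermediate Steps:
(-1 + 22)² = 21² = 441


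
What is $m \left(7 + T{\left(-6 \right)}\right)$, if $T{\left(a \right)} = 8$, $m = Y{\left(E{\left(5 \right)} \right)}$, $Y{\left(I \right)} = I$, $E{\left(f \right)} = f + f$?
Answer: $150$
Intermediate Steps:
$E{\left(f \right)} = 2 f$
$m = 10$ ($m = 2 \cdot 5 = 10$)
$m \left(7 + T{\left(-6 \right)}\right) = 10 \left(7 + 8\right) = 10 \cdot 15 = 150$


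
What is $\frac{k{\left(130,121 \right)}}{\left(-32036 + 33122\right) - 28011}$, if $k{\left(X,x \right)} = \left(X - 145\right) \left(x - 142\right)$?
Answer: $- \frac{21}{1795} \approx -0.011699$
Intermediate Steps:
$k{\left(X,x \right)} = \left(-145 + X\right) \left(-142 + x\right)$
$\frac{k{\left(130,121 \right)}}{\left(-32036 + 33122\right) - 28011} = \frac{20590 - 17545 - 18460 + 130 \cdot 121}{\left(-32036 + 33122\right) - 28011} = \frac{20590 - 17545 - 18460 + 15730}{1086 - 28011} = \frac{315}{-26925} = 315 \left(- \frac{1}{26925}\right) = - \frac{21}{1795}$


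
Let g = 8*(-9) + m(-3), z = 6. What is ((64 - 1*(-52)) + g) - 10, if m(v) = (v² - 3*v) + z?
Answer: 58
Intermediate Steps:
m(v) = 6 + v² - 3*v (m(v) = (v² - 3*v) + 6 = 6 + v² - 3*v)
g = -48 (g = 8*(-9) + (6 + (-3)² - 3*(-3)) = -72 + (6 + 9 + 9) = -72 + 24 = -48)
((64 - 1*(-52)) + g) - 10 = ((64 - 1*(-52)) - 48) - 10 = ((64 + 52) - 48) - 10 = (116 - 48) - 10 = 68 - 10 = 58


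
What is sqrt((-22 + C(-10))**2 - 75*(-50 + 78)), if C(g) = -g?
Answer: 2*I*sqrt(489) ≈ 44.227*I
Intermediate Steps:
sqrt((-22 + C(-10))**2 - 75*(-50 + 78)) = sqrt((-22 - 1*(-10))**2 - 75*(-50 + 78)) = sqrt((-22 + 10)**2 - 75*28) = sqrt((-12)**2 - 2100) = sqrt(144 - 2100) = sqrt(-1956) = 2*I*sqrt(489)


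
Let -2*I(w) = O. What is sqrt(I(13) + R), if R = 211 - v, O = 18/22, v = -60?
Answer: sqrt(130966)/22 ≈ 16.450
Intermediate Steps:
O = 9/11 (O = 18*(1/22) = 9/11 ≈ 0.81818)
R = 271 (R = 211 - 1*(-60) = 211 + 60 = 271)
I(w) = -9/22 (I(w) = -1/2*9/11 = -9/22)
sqrt(I(13) + R) = sqrt(-9/22 + 271) = sqrt(5953/22) = sqrt(130966)/22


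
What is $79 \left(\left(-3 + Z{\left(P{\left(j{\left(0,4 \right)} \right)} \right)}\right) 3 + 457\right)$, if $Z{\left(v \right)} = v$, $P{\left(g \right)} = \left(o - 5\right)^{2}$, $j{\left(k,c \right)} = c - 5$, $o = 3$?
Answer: $36340$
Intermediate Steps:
$j{\left(k,c \right)} = -5 + c$ ($j{\left(k,c \right)} = c - 5 = -5 + c$)
$P{\left(g \right)} = 4$ ($P{\left(g \right)} = \left(3 - 5\right)^{2} = \left(-2\right)^{2} = 4$)
$79 \left(\left(-3 + Z{\left(P{\left(j{\left(0,4 \right)} \right)} \right)}\right) 3 + 457\right) = 79 \left(\left(-3 + 4\right) 3 + 457\right) = 79 \left(1 \cdot 3 + 457\right) = 79 \left(3 + 457\right) = 79 \cdot 460 = 36340$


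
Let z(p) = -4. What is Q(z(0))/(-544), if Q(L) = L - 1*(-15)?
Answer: -11/544 ≈ -0.020221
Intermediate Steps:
Q(L) = 15 + L (Q(L) = L + 15 = 15 + L)
Q(z(0))/(-544) = (15 - 4)/(-544) = 11*(-1/544) = -11/544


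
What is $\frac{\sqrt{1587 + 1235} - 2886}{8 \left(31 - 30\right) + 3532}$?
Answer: $- \frac{481}{590} + \frac{\sqrt{2822}}{3540} \approx -0.80025$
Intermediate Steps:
$\frac{\sqrt{1587 + 1235} - 2886}{8 \left(31 - 30\right) + 3532} = \frac{\sqrt{2822} - 2886}{8 \cdot 1 + 3532} = \frac{-2886 + \sqrt{2822}}{8 + 3532} = \frac{-2886 + \sqrt{2822}}{3540} = \left(-2886 + \sqrt{2822}\right) \frac{1}{3540} = - \frac{481}{590} + \frac{\sqrt{2822}}{3540}$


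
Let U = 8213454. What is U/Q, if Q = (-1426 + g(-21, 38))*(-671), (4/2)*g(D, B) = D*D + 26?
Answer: 1825212/177815 ≈ 10.265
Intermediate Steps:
g(D, B) = 13 + D**2/2 (g(D, B) = (D*D + 26)/2 = (D**2 + 26)/2 = (26 + D**2)/2 = 13 + D**2/2)
Q = 1600335/2 (Q = (-1426 + (13 + (1/2)*(-21)**2))*(-671) = (-1426 + (13 + (1/2)*441))*(-671) = (-1426 + (13 + 441/2))*(-671) = (-1426 + 467/2)*(-671) = -2385/2*(-671) = 1600335/2 ≈ 8.0017e+5)
U/Q = 8213454/(1600335/2) = 8213454*(2/1600335) = 1825212/177815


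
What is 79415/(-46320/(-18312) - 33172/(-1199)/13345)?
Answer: 8894844117775/283546554 ≈ 31370.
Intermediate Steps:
79415/(-46320/(-18312) - 33172/(-1199)/13345) = 79415/(-46320*(-1/18312) - 33172*(-1/1199)*(1/13345)) = 79415/(1930/763 + (33172/1199)*(1/13345)) = 79415/(1930/763 + 33172/16000655) = 79415/(283546554/112004585) = 79415*(112004585/283546554) = 8894844117775/283546554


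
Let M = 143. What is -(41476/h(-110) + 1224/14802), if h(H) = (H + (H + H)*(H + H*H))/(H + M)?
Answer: 129021318/295805635 ≈ 0.43617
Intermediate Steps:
h(H) = (H + 2*H*(H + H**2))/(143 + H) (h(H) = (H + (H + H)*(H + H*H))/(H + 143) = (H + (2*H)*(H + H**2))/(143 + H) = (H + 2*H*(H + H**2))/(143 + H))
-(41476/h(-110) + 1224/14802) = -(41476/((-110*(1 + 2*(-110) + 2*(-110)**2)/(143 - 110))) + 1224/14802) = -(41476/((-110*(1 - 220 + 2*12100)/33)) + 1224*(1/14802)) = -(41476/((-110*1/33*(1 - 220 + 24200))) + 204/2467) = -(41476/((-110*1/33*23981)) + 204/2467) = -(41476/(-239810/3) + 204/2467) = -(41476*(-3/239810) + 204/2467) = -(-62214/119905 + 204/2467) = -1*(-129021318/295805635) = 129021318/295805635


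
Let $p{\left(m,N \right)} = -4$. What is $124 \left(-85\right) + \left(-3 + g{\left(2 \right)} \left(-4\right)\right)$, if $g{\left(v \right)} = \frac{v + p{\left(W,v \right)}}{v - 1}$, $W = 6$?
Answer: $-10535$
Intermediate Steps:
$g{\left(v \right)} = \frac{-4 + v}{-1 + v}$ ($g{\left(v \right)} = \frac{v - 4}{v - 1} = \frac{-4 + v}{-1 + v}$)
$124 \left(-85\right) + \left(-3 + g{\left(2 \right)} \left(-4\right)\right) = 124 \left(-85\right) - \left(3 - \frac{-4 + 2}{-1 + 2} \left(-4\right)\right) = -10540 - \left(3 - 1^{-1} \left(-2\right) \left(-4\right)\right) = -10540 - \left(3 - 1 \left(-2\right) \left(-4\right)\right) = -10540 - -5 = -10540 + \left(-3 + 8\right) = -10540 + 5 = -10535$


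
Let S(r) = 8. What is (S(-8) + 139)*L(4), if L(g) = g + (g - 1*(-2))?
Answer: 1470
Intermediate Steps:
L(g) = 2 + 2*g (L(g) = g + (g + 2) = g + (2 + g) = 2 + 2*g)
(S(-8) + 139)*L(4) = (8 + 139)*(2 + 2*4) = 147*(2 + 8) = 147*10 = 1470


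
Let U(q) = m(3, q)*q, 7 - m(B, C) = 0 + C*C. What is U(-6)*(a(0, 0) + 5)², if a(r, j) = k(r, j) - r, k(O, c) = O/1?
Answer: 4350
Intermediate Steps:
k(O, c) = O (k(O, c) = O*1 = O)
a(r, j) = 0 (a(r, j) = r - r = 0)
m(B, C) = 7 - C² (m(B, C) = 7 - (0 + C*C) = 7 - (0 + C²) = 7 - C²)
U(q) = q*(7 - q²) (U(q) = (7 - q²)*q = q*(7 - q²))
U(-6)*(a(0, 0) + 5)² = (-6*(7 - 1*(-6)²))*(0 + 5)² = -6*(7 - 1*36)*5² = -6*(7 - 36)*25 = -6*(-29)*25 = 174*25 = 4350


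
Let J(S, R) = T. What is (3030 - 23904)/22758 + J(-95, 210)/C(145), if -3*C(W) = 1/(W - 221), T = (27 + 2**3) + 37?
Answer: 62262409/3793 ≈ 16415.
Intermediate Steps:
T = 72 (T = (27 + 8) + 37 = 35 + 37 = 72)
J(S, R) = 72
C(W) = -1/(3*(-221 + W)) (C(W) = -1/(3*(W - 221)) = -1/(3*(-221 + W)))
(3030 - 23904)/22758 + J(-95, 210)/C(145) = (3030 - 23904)/22758 + 72/((-1/(-663 + 3*145))) = -20874*1/22758 + 72/((-1/(-663 + 435))) = -3479/3793 + 72/((-1/(-228))) = -3479/3793 + 72/((-1*(-1/228))) = -3479/3793 + 72/(1/228) = -3479/3793 + 72*228 = -3479/3793 + 16416 = 62262409/3793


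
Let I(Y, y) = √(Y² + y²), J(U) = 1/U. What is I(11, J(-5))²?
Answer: 3026/25 ≈ 121.04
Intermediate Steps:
I(11, J(-5))² = (√(11² + (1/(-5))²))² = (√(121 + (-⅕)²))² = (√(121 + 1/25))² = (√(3026/25))² = (√3026/5)² = 3026/25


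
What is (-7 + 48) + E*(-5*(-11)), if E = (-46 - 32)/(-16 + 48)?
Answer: -1489/16 ≈ -93.063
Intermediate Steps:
E = -39/16 (E = -78/32 = -78*1/32 = -39/16 ≈ -2.4375)
(-7 + 48) + E*(-5*(-11)) = (-7 + 48) - (-195)*(-11)/16 = 41 - 39/16*55 = 41 - 2145/16 = -1489/16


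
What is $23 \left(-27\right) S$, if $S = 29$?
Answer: $-18009$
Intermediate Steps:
$23 \left(-27\right) S = 23 \left(-27\right) 29 = \left(-621\right) 29 = -18009$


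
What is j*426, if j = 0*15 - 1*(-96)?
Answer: 40896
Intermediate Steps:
j = 96 (j = 0 + 96 = 96)
j*426 = 96*426 = 40896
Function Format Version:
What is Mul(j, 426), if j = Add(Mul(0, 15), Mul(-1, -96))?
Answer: 40896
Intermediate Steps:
j = 96 (j = Add(0, 96) = 96)
Mul(j, 426) = Mul(96, 426) = 40896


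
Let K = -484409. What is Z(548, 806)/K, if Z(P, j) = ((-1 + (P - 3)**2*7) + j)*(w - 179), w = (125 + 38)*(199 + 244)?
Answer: -149820959400/484409 ≈ -3.0929e+5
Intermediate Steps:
w = 72209 (w = 163*443 = 72209)
Z(P, j) = -72030 + 72030*j + 504210*(-3 + P)**2 (Z(P, j) = ((-1 + (P - 3)**2*7) + j)*(72209 - 179) = ((-1 + (-3 + P)**2*7) + j)*72030 = ((-1 + 7*(-3 + P)**2) + j)*72030 = (-1 + j + 7*(-3 + P)**2)*72030 = -72030 + 72030*j + 504210*(-3 + P)**2)
Z(548, 806)/K = (-72030 + 72030*806 + 504210*(-3 + 548)**2)/(-484409) = (-72030 + 58056180 + 504210*545**2)*(-1/484409) = (-72030 + 58056180 + 504210*297025)*(-1/484409) = (-72030 + 58056180 + 149762975250)*(-1/484409) = 149820959400*(-1/484409) = -149820959400/484409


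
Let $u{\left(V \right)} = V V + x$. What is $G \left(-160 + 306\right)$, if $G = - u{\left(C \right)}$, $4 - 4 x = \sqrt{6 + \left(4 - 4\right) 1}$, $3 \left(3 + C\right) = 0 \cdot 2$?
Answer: $-1460 + \frac{73 \sqrt{6}}{2} \approx -1370.6$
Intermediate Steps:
$C = -3$ ($C = -3 + \frac{0 \cdot 2}{3} = -3 + \frac{1}{3} \cdot 0 = -3 + 0 = -3$)
$x = 1 - \frac{\sqrt{6}}{4}$ ($x = 1 - \frac{\sqrt{6 + \left(4 - 4\right) 1}}{4} = 1 - \frac{\sqrt{6 + 0 \cdot 1}}{4} = 1 - \frac{\sqrt{6 + 0}}{4} = 1 - \frac{\sqrt{6}}{4} \approx 0.38763$)
$u{\left(V \right)} = 1 + V^{2} - \frac{\sqrt{6}}{4}$ ($u{\left(V \right)} = V V + \left(1 - \frac{\sqrt{6}}{4}\right) = V^{2} + \left(1 - \frac{\sqrt{6}}{4}\right) = 1 + V^{2} - \frac{\sqrt{6}}{4}$)
$G = -10 + \frac{\sqrt{6}}{4}$ ($G = - (1 + \left(-3\right)^{2} - \frac{\sqrt{6}}{4}) = - (1 + 9 - \frac{\sqrt{6}}{4}) = - (10 - \frac{\sqrt{6}}{4}) = -10 + \frac{\sqrt{6}}{4} \approx -9.3876$)
$G \left(-160 + 306\right) = \left(-10 + \frac{\sqrt{6}}{4}\right) \left(-160 + 306\right) = \left(-10 + \frac{\sqrt{6}}{4}\right) 146 = -1460 + \frac{73 \sqrt{6}}{2}$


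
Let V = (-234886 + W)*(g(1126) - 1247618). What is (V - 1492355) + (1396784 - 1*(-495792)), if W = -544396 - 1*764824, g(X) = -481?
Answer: 1927197554715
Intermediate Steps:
W = -1309220 (W = -544396 - 764824 = -1309220)
V = 1927197154494 (V = (-234886 - 1309220)*(-481 - 1247618) = -1544106*(-1248099) = 1927197154494)
(V - 1492355) + (1396784 - 1*(-495792)) = (1927197154494 - 1492355) + (1396784 - 1*(-495792)) = 1927195662139 + (1396784 + 495792) = 1927195662139 + 1892576 = 1927197554715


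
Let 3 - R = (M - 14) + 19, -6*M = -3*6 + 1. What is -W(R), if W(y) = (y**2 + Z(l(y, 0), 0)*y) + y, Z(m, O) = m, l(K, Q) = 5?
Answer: 203/36 ≈ 5.6389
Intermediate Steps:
M = 17/6 (M = -(-3*6 + 1)/6 = -(-18 + 1)/6 = -1/6*(-17) = 17/6 ≈ 2.8333)
R = -29/6 (R = 3 - ((17/6 - 14) + 19) = 3 - (-67/6 + 19) = 3 - 1*47/6 = 3 - 47/6 = -29/6 ≈ -4.8333)
W(y) = y**2 + 6*y (W(y) = (y**2 + 5*y) + y = y**2 + 6*y)
-W(R) = -(-29)*(6 - 29/6)/6 = -(-29)*7/(6*6) = -1*(-203/36) = 203/36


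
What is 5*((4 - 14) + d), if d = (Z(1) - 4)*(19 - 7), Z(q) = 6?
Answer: 70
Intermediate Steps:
d = 24 (d = (6 - 4)*(19 - 7) = 2*12 = 24)
5*((4 - 14) + d) = 5*((4 - 14) + 24) = 5*(-10 + 24) = 5*14 = 70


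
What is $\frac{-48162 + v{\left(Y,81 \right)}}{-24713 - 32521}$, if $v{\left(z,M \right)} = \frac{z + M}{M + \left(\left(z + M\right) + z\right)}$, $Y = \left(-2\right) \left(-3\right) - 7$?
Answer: $\frac{96323}{114468} \approx 0.84148$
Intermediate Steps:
$Y = -1$ ($Y = 6 - 7 = -1$)
$v{\left(z,M \right)} = \frac{M + z}{2 M + 2 z}$ ($v{\left(z,M \right)} = \frac{M + z}{M + \left(\left(M + z\right) + z\right)} = \frac{M + z}{M + \left(M + 2 z\right)} = \frac{M + z}{2 M + 2 z}$)
$\frac{-48162 + v{\left(Y,81 \right)}}{-24713 - 32521} = \frac{-48162 + \frac{1}{2}}{-24713 - 32521} = - \frac{96323}{2 \left(-57234\right)} = \left(- \frac{96323}{2}\right) \left(- \frac{1}{57234}\right) = \frac{96323}{114468}$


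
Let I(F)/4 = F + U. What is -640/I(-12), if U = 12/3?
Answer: 20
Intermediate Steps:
U = 4 (U = 12*(1/3) = 4)
I(F) = 16 + 4*F (I(F) = 4*(F + 4) = 4*(4 + F) = 16 + 4*F)
-640/I(-12) = -640/(16 + 4*(-12)) = -640/(16 - 48) = -640/(-32) = -640*(-1/32) = 20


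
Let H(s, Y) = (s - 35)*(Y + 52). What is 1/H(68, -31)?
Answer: 1/693 ≈ 0.0014430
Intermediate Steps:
H(s, Y) = (-35 + s)*(52 + Y)
1/H(68, -31) = 1/(-1820 - 35*(-31) + 52*68 - 31*68) = 1/(-1820 + 1085 + 3536 - 2108) = 1/693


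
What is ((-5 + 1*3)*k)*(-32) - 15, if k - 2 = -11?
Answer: -591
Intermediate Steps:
k = -9 (k = 2 - 11 = -9)
((-5 + 1*3)*k)*(-32) - 15 = ((-5 + 1*3)*(-9))*(-32) - 15 = ((-5 + 3)*(-9))*(-32) - 15 = -2*(-9)*(-32) - 15 = 18*(-32) - 15 = -576 - 15 = -591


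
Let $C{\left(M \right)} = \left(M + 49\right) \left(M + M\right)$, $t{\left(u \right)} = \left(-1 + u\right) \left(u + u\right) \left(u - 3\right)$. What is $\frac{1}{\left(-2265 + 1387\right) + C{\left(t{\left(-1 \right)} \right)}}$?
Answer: $- \frac{1}{1934} \approx -0.00051706$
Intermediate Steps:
$t{\left(u \right)} = 2 u \left(-1 + u\right) \left(-3 + u\right)$ ($t{\left(u \right)} = \left(-1 + u\right) 2 u \left(-3 + u\right) = 2 u \left(-1 + u\right) \left(-3 + u\right)$)
$C{\left(M \right)} = 2 M \left(49 + M\right)$ ($C{\left(M \right)} = \left(49 + M\right) 2 M = 2 M \left(49 + M\right)$)
$\frac{1}{\left(-2265 + 1387\right) + C{\left(t{\left(-1 \right)} \right)}} = \frac{1}{\left(-2265 + 1387\right) + 2 \cdot 2 \left(-1\right) \left(3 + \left(-1\right)^{2} - -4\right) \left(49 + 2 \left(-1\right) \left(3 + \left(-1\right)^{2} - -4\right)\right)} = \frac{1}{-878 + 2 \cdot 2 \left(-1\right) \left(3 + 1 + 4\right) \left(49 + 2 \left(-1\right) \left(3 + 1 + 4\right)\right)} = \frac{1}{-878 + 2 \cdot 2 \left(-1\right) 8 \left(49 + 2 \left(-1\right) 8\right)} = \frac{1}{-878 + 2 \left(-16\right) \left(49 - 16\right)} = \frac{1}{-878 + 2 \left(-16\right) 33} = \frac{1}{-878 - 1056} = \frac{1}{-1934} = - \frac{1}{1934}$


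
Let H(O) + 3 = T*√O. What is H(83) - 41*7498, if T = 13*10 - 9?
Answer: -307421 + 121*√83 ≈ -3.0632e+5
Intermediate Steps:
T = 121 (T = 130 - 9 = 121)
H(O) = -3 + 121*√O
H(83) - 41*7498 = (-3 + 121*√83) - 41*7498 = (-3 + 121*√83) - 1*307418 = (-3 + 121*√83) - 307418 = -307421 + 121*√83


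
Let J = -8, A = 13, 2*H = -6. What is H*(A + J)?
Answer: -15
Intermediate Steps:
H = -3 (H = (½)*(-6) = -3)
H*(A + J) = -3*(13 - 8) = -3*5 = -15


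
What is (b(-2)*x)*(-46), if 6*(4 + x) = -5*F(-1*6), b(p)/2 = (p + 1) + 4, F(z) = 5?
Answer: 2254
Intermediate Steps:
b(p) = 10 + 2*p (b(p) = 2*((p + 1) + 4) = 2*((1 + p) + 4) = 2*(5 + p) = 10 + 2*p)
x = -49/6 (x = -4 + (-5*5)/6 = -4 + (1/6)*(-25) = -4 - 25/6 = -49/6 ≈ -8.1667)
(b(-2)*x)*(-46) = ((10 + 2*(-2))*(-49/6))*(-46) = ((10 - 4)*(-49/6))*(-46) = (6*(-49/6))*(-46) = -49*(-46) = 2254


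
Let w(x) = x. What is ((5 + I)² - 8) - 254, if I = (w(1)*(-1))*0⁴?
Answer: -237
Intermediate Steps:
I = 0 (I = (1*(-1))*0⁴ = -1*0 = 0)
((5 + I)² - 8) - 254 = ((5 + 0)² - 8) - 254 = (5² - 8) - 254 = (25 - 8) - 254 = 17 - 254 = -237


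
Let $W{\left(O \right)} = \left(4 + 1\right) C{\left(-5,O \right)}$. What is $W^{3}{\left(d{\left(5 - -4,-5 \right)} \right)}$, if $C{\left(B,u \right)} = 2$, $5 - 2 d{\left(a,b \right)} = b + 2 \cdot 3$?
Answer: $1000$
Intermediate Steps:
$d{\left(a,b \right)} = - \frac{1}{2} - \frac{b}{2}$ ($d{\left(a,b \right)} = \frac{5}{2} - \frac{b + 2 \cdot 3}{2} = \frac{5}{2} - \frac{b + 6}{2} = \frac{5}{2} - \frac{6 + b}{2} = \frac{5}{2} - \left(3 + \frac{b}{2}\right) = - \frac{1}{2} - \frac{b}{2}$)
$W{\left(O \right)} = 10$ ($W{\left(O \right)} = \left(4 + 1\right) 2 = 5 \cdot 2 = 10$)
$W^{3}{\left(d{\left(5 - -4,-5 \right)} \right)} = 10^{3} = 1000$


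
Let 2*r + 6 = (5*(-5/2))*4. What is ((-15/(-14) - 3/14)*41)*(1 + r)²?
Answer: 179334/7 ≈ 25619.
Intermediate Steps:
r = -28 (r = -3 + ((5*(-5/2))*4)/2 = -3 + (-25/2*4)/2 = -3 + (½)*(-50) = -3 - 25 = -28)
((-15/(-14) - 3/14)*41)*(1 + r)² = ((-15/(-14) - 3/14)*41)*(1 - 28)² = ((-15*(-1/14) - 3*1/14)*41)*(-27)² = ((15/14 - 3/14)*41)*729 = ((6/7)*41)*729 = (246/7)*729 = 179334/7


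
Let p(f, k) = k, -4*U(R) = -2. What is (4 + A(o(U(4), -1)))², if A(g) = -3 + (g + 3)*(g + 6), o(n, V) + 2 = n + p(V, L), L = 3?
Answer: 19321/16 ≈ 1207.6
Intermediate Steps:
U(R) = ½ (U(R) = -¼*(-2) = ½)
o(n, V) = 1 + n (o(n, V) = -2 + (n + 3) = -2 + (3 + n) = 1 + n)
A(g) = -3 + (3 + g)*(6 + g)
(4 + A(o(U(4), -1)))² = (4 + (15 + (1 + ½)² + 9*(1 + ½)))² = (4 + (15 + (3/2)² + 9*(3/2)))² = (4 + (15 + 9/4 + 27/2))² = (4 + 123/4)² = (139/4)² = 19321/16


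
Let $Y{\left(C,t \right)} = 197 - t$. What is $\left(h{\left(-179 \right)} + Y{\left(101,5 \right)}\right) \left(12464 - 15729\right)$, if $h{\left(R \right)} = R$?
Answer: $-42445$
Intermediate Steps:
$\left(h{\left(-179 \right)} + Y{\left(101,5 \right)}\right) \left(12464 - 15729\right) = \left(-179 + \left(197 - 5\right)\right) \left(12464 - 15729\right) = \left(-179 + \left(197 - 5\right)\right) \left(-3265\right) = \left(-179 + 192\right) \left(-3265\right) = 13 \left(-3265\right) = -42445$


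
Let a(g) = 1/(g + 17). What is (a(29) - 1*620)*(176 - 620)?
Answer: 6331218/23 ≈ 2.7527e+5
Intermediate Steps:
a(g) = 1/(17 + g)
(a(29) - 1*620)*(176 - 620) = (1/(17 + 29) - 1*620)*(176 - 620) = (1/46 - 620)*(-444) = -28519/46*(-444) = 6331218/23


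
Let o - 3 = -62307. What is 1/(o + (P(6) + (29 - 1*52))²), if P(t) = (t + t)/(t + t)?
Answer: -1/61820 ≈ -1.6176e-5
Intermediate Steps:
P(t) = 1 (P(t) = (2*t)/((2*t)) = (2*t)*(1/(2*t)) = 1)
o = -62304 (o = 3 - 62307 = -62304)
1/(o + (P(6) + (29 - 1*52))²) = 1/(-62304 + (1 + (29 - 1*52))²) = 1/(-62304 + (1 + (29 - 52))²) = 1/(-62304 + (1 - 23)²) = 1/(-62304 + (-22)²) = 1/(-62304 + 484) = 1/(-61820) = -1/61820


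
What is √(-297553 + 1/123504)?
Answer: I*√283665420703209/30876 ≈ 545.48*I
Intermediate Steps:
√(-297553 + 1/123504) = √(-36748985711/123504) = I*√283665420703209/30876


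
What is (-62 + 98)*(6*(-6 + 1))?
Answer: -1080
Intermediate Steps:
(-62 + 98)*(6*(-6 + 1)) = 36*(6*(-5)) = 36*(-30) = -1080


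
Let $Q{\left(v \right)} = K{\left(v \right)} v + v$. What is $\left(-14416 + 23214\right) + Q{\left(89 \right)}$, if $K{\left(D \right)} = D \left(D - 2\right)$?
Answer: $698014$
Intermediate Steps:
$K{\left(D \right)} = D \left(-2 + D\right)$
$Q{\left(v \right)} = v + v^{2} \left(-2 + v\right)$ ($Q{\left(v \right)} = v \left(-2 + v\right) v + v = v^{2} \left(-2 + v\right) + v = v + v^{2} \left(-2 + v\right)$)
$\left(-14416 + 23214\right) + Q{\left(89 \right)} = \left(-14416 + 23214\right) + 89 \left(1 + 89 \left(-2 + 89\right)\right) = 8798 + 89 \left(1 + 89 \cdot 87\right) = 8798 + 89 \left(1 + 7743\right) = 8798 + 89 \cdot 7744 = 8798 + 689216 = 698014$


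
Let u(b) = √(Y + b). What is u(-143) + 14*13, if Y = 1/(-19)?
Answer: 182 + 3*I*√5738/19 ≈ 182.0 + 11.96*I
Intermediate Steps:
Y = -1/19 ≈ -0.052632
u(b) = √(-1/19 + b)
u(-143) + 14*13 = √(-19 + 361*(-143))/19 + 14*13 = √(-19 - 51623)/19 + 182 = √(-51642)/19 + 182 = (3*I*√5738)/19 + 182 = 3*I*√5738/19 + 182 = 182 + 3*I*√5738/19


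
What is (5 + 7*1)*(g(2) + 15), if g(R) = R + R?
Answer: 228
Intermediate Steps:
g(R) = 2*R
(5 + 7*1)*(g(2) + 15) = (5 + 7*1)*(2*2 + 15) = (5 + 7)*(4 + 15) = 12*19 = 228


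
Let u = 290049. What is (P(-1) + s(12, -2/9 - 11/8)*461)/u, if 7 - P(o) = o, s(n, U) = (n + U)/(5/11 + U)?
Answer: -3790939/262494345 ≈ -0.014442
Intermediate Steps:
s(n, U) = (U + n)/(5/11 + U) (s(n, U) = (U + n)/(5*(1/11) + U) = (U + n)/(5/11 + U))
P(o) = 7 - o
(P(-1) + s(12, -2/9 - 11/8)*461)/u = ((7 - 1*(-1)) + (11*((-2/9 - 11/8) + 12)/(5 + 11*(-2/9 - 11/8)))*461)/290049 = ((7 + 1) + (11*((-2*⅑ - 11*⅛) + 12)/(5 + 11*(-2*⅑ - 11*⅛)))*461)*(1/290049) = (8 + (11*((-2/9 - 11/8) + 12)/(5 + 11*(-2/9 - 11/8)))*461)*(1/290049) = (8 + (11*(-115/72 + 12)/(5 + 11*(-115/72)))*461)*(1/290049) = (8 + (11*(749/72)/(5 - 1265/72))*461)*(1/290049) = (8 + (11*(749/72)/(-905/72))*461)*(1/290049) = (8 + (11*(-72/905)*(749/72))*461)*(1/290049) = (8 - 8239/905*461)*(1/290049) = (8 - 3798179/905)*(1/290049) = -3790939/905*1/290049 = -3790939/262494345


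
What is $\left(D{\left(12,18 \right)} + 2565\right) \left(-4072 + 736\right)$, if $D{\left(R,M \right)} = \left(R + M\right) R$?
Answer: $-9757800$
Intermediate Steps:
$D{\left(R,M \right)} = R \left(M + R\right)$ ($D{\left(R,M \right)} = \left(M + R\right) R = R \left(M + R\right)$)
$\left(D{\left(12,18 \right)} + 2565\right) \left(-4072 + 736\right) = \left(12 \left(18 + 12\right) + 2565\right) \left(-4072 + 736\right) = \left(12 \cdot 30 + 2565\right) \left(-3336\right) = \left(360 + 2565\right) \left(-3336\right) = 2925 \left(-3336\right) = -9757800$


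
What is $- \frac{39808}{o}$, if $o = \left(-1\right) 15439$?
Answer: $\frac{39808}{15439} \approx 2.5784$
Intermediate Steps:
$o = -15439$
$- \frac{39808}{o} = - \frac{39808}{-15439} = \left(-39808\right) \left(- \frac{1}{15439}\right) = \frac{39808}{15439}$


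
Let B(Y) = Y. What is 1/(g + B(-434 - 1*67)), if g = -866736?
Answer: -1/867237 ≈ -1.1531e-6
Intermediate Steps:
1/(g + B(-434 - 1*67)) = 1/(-866736 + (-434 - 1*67)) = 1/(-866736 + (-434 - 67)) = 1/(-866736 - 501) = 1/(-867237) = -1/867237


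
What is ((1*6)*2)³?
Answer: 1728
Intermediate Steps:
((1*6)*2)³ = (6*2)³ = 12³ = 1728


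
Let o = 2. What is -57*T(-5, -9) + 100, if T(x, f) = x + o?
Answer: 271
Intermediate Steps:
T(x, f) = 2 + x (T(x, f) = x + 2 = 2 + x)
-57*T(-5, -9) + 100 = -57*(2 - 5) + 100 = -57*(-3) + 100 = 171 + 100 = 271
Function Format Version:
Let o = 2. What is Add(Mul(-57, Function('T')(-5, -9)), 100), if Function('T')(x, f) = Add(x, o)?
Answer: 271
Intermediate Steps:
Function('T')(x, f) = Add(2, x) (Function('T')(x, f) = Add(x, 2) = Add(2, x))
Add(Mul(-57, Function('T')(-5, -9)), 100) = Add(Mul(-57, Add(2, -5)), 100) = Add(Mul(-57, -3), 100) = Add(171, 100) = 271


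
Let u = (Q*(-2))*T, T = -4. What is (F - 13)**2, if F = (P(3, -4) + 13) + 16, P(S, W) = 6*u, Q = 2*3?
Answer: 92416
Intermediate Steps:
Q = 6
u = 48 (u = (6*(-2))*(-4) = -12*(-4) = 48)
P(S, W) = 288 (P(S, W) = 6*48 = 288)
F = 317 (F = (288 + 13) + 16 = 301 + 16 = 317)
(F - 13)**2 = (317 - 13)**2 = 304**2 = 92416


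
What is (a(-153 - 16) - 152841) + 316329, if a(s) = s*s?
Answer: 192049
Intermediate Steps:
a(s) = s²
(a(-153 - 16) - 152841) + 316329 = ((-153 - 16)² - 152841) + 316329 = ((-169)² - 152841) + 316329 = (28561 - 152841) + 316329 = -124280 + 316329 = 192049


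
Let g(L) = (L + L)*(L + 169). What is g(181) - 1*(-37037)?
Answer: 163737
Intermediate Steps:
g(L) = 2*L*(169 + L) (g(L) = (2*L)*(169 + L) = 2*L*(169 + L))
g(181) - 1*(-37037) = 2*181*(169 + 181) - 1*(-37037) = 2*181*350 + 37037 = 126700 + 37037 = 163737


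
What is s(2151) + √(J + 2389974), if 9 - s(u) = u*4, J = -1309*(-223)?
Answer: -8595 + √2681881 ≈ -6957.4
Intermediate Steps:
J = 291907
s(u) = 9 - 4*u (s(u) = 9 - u*4 = 9 - 4*u)
s(2151) + √(J + 2389974) = (9 - 4*2151) + √(291907 + 2389974) = (9 - 8604) + √2681881 = -8595 + √2681881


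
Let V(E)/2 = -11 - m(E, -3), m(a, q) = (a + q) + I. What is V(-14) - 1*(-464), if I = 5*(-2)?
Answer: 496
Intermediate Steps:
I = -10
m(a, q) = -10 + a + q (m(a, q) = (a + q) - 10 = -10 + a + q)
V(E) = 4 - 2*E (V(E) = 2*(-11 - (-10 + E - 3)) = 2*(-11 - (-13 + E)) = 2*(-11 + (13 - E)) = 2*(2 - E) = 4 - 2*E)
V(-14) - 1*(-464) = (4 - 2*(-14)) - 1*(-464) = (4 + 28) + 464 = 32 + 464 = 496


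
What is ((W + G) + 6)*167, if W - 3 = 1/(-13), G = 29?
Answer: 82331/13 ≈ 6333.2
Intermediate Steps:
W = 38/13 (W = 3 + 1/(-13) = 3 - 1/13 = 38/13 ≈ 2.9231)
((W + G) + 6)*167 = ((38/13 + 29) + 6)*167 = (415/13 + 6)*167 = (493/13)*167 = 82331/13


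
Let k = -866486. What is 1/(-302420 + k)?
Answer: -1/1168906 ≈ -8.5550e-7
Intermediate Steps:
1/(-302420 + k) = 1/(-302420 - 866486) = 1/(-1168906) = -1/1168906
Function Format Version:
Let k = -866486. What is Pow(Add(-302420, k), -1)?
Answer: Rational(-1, 1168906) ≈ -8.5550e-7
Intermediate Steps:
Pow(Add(-302420, k), -1) = Pow(Add(-302420, -866486), -1) = Pow(-1168906, -1) = Rational(-1, 1168906)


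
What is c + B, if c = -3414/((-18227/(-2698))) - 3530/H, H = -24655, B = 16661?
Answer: 1452039877087/89877337 ≈ 16156.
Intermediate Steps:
c = -45406434670/89877337 (c = -3414/((-18227/(-2698))) - 3530/(-24655) = -3414/((-18227*(-1/2698))) - 3530*(-1/24655) = -3414/18227/2698 + 706/4931 = -3414*2698/18227 + 706/4931 = -9210972/18227 + 706/4931 = -45406434670/89877337 ≈ -505.20)
c + B = -45406434670/89877337 + 16661 = 1452039877087/89877337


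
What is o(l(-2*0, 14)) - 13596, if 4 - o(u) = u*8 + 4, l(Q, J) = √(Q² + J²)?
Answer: -13708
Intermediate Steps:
l(Q, J) = √(J² + Q²)
o(u) = -8*u (o(u) = 4 - (u*8 + 4) = 4 - (8*u + 4) = 4 - (4 + 8*u) = 4 + (-4 - 8*u) = -8*u)
o(l(-2*0, 14)) - 13596 = -8*√(14² + (-2*0)²) - 13596 = -8*√(196 + 0²) - 13596 = -8*√(196 + 0) - 13596 = -8*√196 - 13596 = -8*14 - 13596 = -112 - 13596 = -13708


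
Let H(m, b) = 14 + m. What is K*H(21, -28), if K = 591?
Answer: 20685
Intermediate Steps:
K*H(21, -28) = 591*(14 + 21) = 591*35 = 20685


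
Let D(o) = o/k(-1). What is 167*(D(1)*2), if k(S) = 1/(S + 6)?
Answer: 1670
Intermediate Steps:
k(S) = 1/(6 + S)
D(o) = 5*o (D(o) = o/(1/(6 - 1)) = o/(1/5) = o/(⅕) = o*5 = 5*o)
167*(D(1)*2) = 167*((5*1)*2) = 167*(5*2) = 167*10 = 1670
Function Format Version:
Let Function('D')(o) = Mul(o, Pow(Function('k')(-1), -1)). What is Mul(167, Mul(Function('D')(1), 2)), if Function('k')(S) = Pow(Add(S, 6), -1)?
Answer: 1670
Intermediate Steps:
Function('k')(S) = Pow(Add(6, S), -1)
Function('D')(o) = Mul(5, o) (Function('D')(o) = Mul(o, Pow(Pow(Add(6, -1), -1), -1)) = Mul(o, Pow(Pow(5, -1), -1)) = Mul(o, Pow(Rational(1, 5), -1)) = Mul(o, 5) = Mul(5, o))
Mul(167, Mul(Function('D')(1), 2)) = Mul(167, Mul(Mul(5, 1), 2)) = Mul(167, Mul(5, 2)) = Mul(167, 10) = 1670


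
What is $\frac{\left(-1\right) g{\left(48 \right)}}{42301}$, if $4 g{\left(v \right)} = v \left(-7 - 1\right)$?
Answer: $\frac{96}{42301} \approx 0.0022695$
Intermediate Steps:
$g{\left(v \right)} = - 2 v$ ($g{\left(v \right)} = \frac{v \left(-7 - 1\right)}{4} = \frac{v \left(-8\right)}{4} = \frac{\left(-8\right) v}{4} = - 2 v$)
$\frac{\left(-1\right) g{\left(48 \right)}}{42301} = \frac{\left(-1\right) \left(\left(-2\right) 48\right)}{42301} = \left(-1\right) \left(-96\right) \frac{1}{42301} = 96 \cdot \frac{1}{42301} = \frac{96}{42301}$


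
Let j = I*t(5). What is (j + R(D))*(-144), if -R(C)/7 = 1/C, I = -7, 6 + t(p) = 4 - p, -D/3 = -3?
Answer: -6944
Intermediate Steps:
D = 9 (D = -3*(-3) = 9)
t(p) = -2 - p (t(p) = -6 + (4 - p) = -2 - p)
j = 49 (j = -7*(-2 - 1*5) = -7*(-2 - 5) = -7*(-7) = 49)
R(C) = -7/C
(j + R(D))*(-144) = (49 - 7/9)*(-144) = (434/9)*(-144) = -6944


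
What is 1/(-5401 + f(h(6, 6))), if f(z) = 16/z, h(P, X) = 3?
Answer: -3/16187 ≈ -0.00018533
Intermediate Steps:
1/(-5401 + f(h(6, 6))) = 1/(-5401 + 16/3) = 1/(-16187/3) = -3/16187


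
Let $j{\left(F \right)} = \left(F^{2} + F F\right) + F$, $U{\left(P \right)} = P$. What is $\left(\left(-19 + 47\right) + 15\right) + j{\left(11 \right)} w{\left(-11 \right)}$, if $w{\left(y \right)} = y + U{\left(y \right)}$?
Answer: $-5523$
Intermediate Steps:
$j{\left(F \right)} = F + 2 F^{2}$ ($j{\left(F \right)} = \left(F^{2} + F^{2}\right) + F = 2 F^{2} + F = F + 2 F^{2}$)
$w{\left(y \right)} = 2 y$ ($w{\left(y \right)} = y + y = 2 y$)
$\left(\left(-19 + 47\right) + 15\right) + j{\left(11 \right)} w{\left(-11 \right)} = \left(\left(-19 + 47\right) + 15\right) + 11 \left(1 + 2 \cdot 11\right) 2 \left(-11\right) = \left(28 + 15\right) + 11 \left(1 + 22\right) \left(-22\right) = 43 + 11 \cdot 23 \left(-22\right) = 43 + 253 \left(-22\right) = 43 - 5566 = -5523$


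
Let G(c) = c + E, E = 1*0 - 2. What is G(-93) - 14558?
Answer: -14653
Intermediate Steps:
E = -2 (E = 0 - 2 = -2)
G(c) = -2 + c (G(c) = c - 2 = -2 + c)
G(-93) - 14558 = (-2 - 93) - 14558 = -95 - 14558 = -14653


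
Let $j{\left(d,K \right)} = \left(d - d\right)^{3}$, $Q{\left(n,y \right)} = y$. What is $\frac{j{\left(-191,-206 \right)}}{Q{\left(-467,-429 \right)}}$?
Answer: $0$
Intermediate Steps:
$j{\left(d,K \right)} = 0$ ($j{\left(d,K \right)} = 0^{3} = 0$)
$\frac{j{\left(-191,-206 \right)}}{Q{\left(-467,-429 \right)}} = \frac{0}{-429} = 0 \left(- \frac{1}{429}\right) = 0$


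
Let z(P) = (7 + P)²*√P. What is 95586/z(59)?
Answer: 15931*√59/42834 ≈ 2.8568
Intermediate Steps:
z(P) = √P*(7 + P)²
95586/z(59) = 95586/((√59*(7 + 59)²)) = 95586/((√59*66²)) = 95586/((√59*4356)) = 95586/((4356*√59)) = 95586*(√59/257004) = 15931*√59/42834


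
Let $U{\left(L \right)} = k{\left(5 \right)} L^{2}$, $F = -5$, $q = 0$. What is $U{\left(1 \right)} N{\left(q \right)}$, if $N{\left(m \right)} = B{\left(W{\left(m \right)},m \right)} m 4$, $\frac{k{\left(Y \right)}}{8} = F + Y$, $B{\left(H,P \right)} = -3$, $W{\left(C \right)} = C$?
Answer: $0$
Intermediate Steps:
$k{\left(Y \right)} = -40 + 8 Y$ ($k{\left(Y \right)} = 8 \left(-5 + Y\right) = -40 + 8 Y$)
$N{\left(m \right)} = - 12 m$ ($N{\left(m \right)} = - 3 m 4 = - 12 m$)
$U{\left(L \right)} = 0$ ($U{\left(L \right)} = \left(-40 + 8 \cdot 5\right) L^{2} = \left(-40 + 40\right) L^{2} = 0 L^{2} = 0$)
$U{\left(1 \right)} N{\left(q \right)} = 0 \left(\left(-12\right) 0\right) = 0 \cdot 0 = 0$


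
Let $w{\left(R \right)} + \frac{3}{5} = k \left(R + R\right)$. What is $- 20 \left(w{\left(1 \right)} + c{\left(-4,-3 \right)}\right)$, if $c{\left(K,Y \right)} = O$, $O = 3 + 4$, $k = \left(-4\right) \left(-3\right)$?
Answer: $-608$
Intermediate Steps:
$k = 12$
$O = 7$
$w{\left(R \right)} = - \frac{3}{5} + 24 R$ ($w{\left(R \right)} = - \frac{3}{5} + 12 \left(R + R\right) = - \frac{3}{5} + 12 \cdot 2 R = - \frac{3}{5} + 24 R$)
$c{\left(K,Y \right)} = 7$
$- 20 \left(w{\left(1 \right)} + c{\left(-4,-3 \right)}\right) = - 20 \left(\left(- \frac{3}{5} + 24 \cdot 1\right) + 7\right) = - 20 \left(\left(- \frac{3}{5} + 24\right) + 7\right) = - 20 \left(\frac{117}{5} + 7\right) = \left(-20\right) \frac{152}{5} = -608$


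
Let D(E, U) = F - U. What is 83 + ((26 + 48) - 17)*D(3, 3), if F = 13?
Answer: 653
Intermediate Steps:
D(E, U) = 13 - U
83 + ((26 + 48) - 17)*D(3, 3) = 83 + ((26 + 48) - 17)*(13 - 1*3) = 83 + (74 - 17)*(13 - 3) = 83 + 57*10 = 83 + 570 = 653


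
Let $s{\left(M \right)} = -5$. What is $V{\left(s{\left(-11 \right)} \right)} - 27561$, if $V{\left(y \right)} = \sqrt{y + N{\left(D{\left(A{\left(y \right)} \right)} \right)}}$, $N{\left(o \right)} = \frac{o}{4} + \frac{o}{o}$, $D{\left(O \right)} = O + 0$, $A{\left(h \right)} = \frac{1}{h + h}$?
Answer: $-27561 + \frac{i \sqrt{1610}}{20} \approx -27561.0 + 2.0062 i$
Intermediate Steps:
$A{\left(h \right)} = \frac{1}{2 h}$
$D{\left(O \right)} = O$
$N{\left(o \right)} = 1 + \frac{o}{4}$ ($N{\left(o \right)} = o \frac{1}{4} + 1 = \frac{o}{4} + 1 = 1 + \frac{o}{4}$)
$V{\left(y \right)} = \sqrt{1 + y + \frac{1}{8 y}}$ ($V{\left(y \right)} = \sqrt{y + \left(1 + \frac{\frac{1}{2} \frac{1}{y}}{4}\right)} = \sqrt{y + \left(1 + \frac{1}{8 y}\right)} = \sqrt{1 + y + \frac{1}{8 y}}$)
$V{\left(s{\left(-11 \right)} \right)} - 27561 = \frac{\sqrt{16 + \frac{2}{-5} + 16 \left(-5\right)}}{4} - 27561 = \frac{\sqrt{16 + 2 \left(- \frac{1}{5}\right) - 80}}{4} - 27561 = \frac{\sqrt{16 - \frac{2}{5} - 80}}{4} - 27561 = \frac{\sqrt{- \frac{322}{5}}}{4} - 27561 = \frac{\frac{1}{5} i \sqrt{1610}}{4} - 27561 = \frac{i \sqrt{1610}}{20} - 27561 = -27561 + \frac{i \sqrt{1610}}{20}$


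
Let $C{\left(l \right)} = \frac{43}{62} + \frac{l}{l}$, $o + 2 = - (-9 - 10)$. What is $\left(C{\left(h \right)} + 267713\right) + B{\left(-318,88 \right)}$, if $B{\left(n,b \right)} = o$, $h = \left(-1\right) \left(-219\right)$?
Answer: $\frac{16599365}{62} \approx 2.6773 \cdot 10^{5}$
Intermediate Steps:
$h = 219$
$o = 17$ ($o = -2 - \left(-9 - 10\right) = -2 - -19 = -2 + 19 = 17$)
$C{\left(l \right)} = \frac{105}{62}$ ($C{\left(l \right)} = 43 \cdot \frac{1}{62} + 1 = \frac{43}{62} + 1 = \frac{105}{62}$)
$B{\left(n,b \right)} = 17$
$\left(C{\left(h \right)} + 267713\right) + B{\left(-318,88 \right)} = \left(\frac{105}{62} + 267713\right) + 17 = \frac{16598311}{62} + 17 = \frac{16599365}{62}$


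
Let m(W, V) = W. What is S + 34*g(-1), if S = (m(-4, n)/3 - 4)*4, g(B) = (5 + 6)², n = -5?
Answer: 12278/3 ≈ 4092.7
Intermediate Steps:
g(B) = 121 (g(B) = 11² = 121)
S = -64/3 (S = (-4/3 - 4)*4 = -16/3*4 = -64/3 ≈ -21.333)
S + 34*g(-1) = -64/3 + 34*121 = -64/3 + 4114 = 12278/3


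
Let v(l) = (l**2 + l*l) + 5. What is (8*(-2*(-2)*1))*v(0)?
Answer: 160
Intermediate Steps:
v(l) = 5 + 2*l**2 (v(l) = (l**2 + l**2) + 5 = 2*l**2 + 5 = 5 + 2*l**2)
(8*(-2*(-2)*1))*v(0) = (8*(-2*(-2)*1))*(5 + 2*0**2) = (8*(4*1))*(5 + 2*0) = (8*4)*(5 + 0) = 32*5 = 160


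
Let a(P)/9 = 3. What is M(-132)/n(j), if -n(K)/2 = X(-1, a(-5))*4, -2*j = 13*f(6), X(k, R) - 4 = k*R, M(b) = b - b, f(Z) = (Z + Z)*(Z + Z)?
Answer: 0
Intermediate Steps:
a(P) = 27 (a(P) = 9*3 = 27)
f(Z) = 4*Z² (f(Z) = (2*Z)*(2*Z) = 4*Z²)
M(b) = 0
X(k, R) = 4 + R*k (X(k, R) = 4 + k*R = 4 + R*k)
j = -936 (j = -13*4*6²/2 = -13*4*36/2 = -13*144/2 = -½*1872 = -936)
n(K) = 184 (n(K) = -2*(4 + 27*(-1))*4 = -2*(4 - 27)*4 = -(-46)*4 = -2*(-92) = 184)
M(-132)/n(j) = 0/184 = 0*(1/184) = 0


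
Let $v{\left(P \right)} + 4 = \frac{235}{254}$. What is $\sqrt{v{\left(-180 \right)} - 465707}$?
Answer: $\frac{i \sqrt{30045751186}}{254} \approx 682.43 i$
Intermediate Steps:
$v{\left(P \right)} = - \frac{781}{254}$ ($v{\left(P \right)} = -4 + \frac{235}{254} = - \frac{781}{254}$)
$\sqrt{v{\left(-180 \right)} - 465707} = \sqrt{- \frac{781}{254} - 465707} = \sqrt{- \frac{118290359}{254}} = \frac{i \sqrt{30045751186}}{254}$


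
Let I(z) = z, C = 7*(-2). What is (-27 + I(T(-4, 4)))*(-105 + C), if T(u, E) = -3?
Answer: 3570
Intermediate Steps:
C = -14
(-27 + I(T(-4, 4)))*(-105 + C) = (-27 - 3)*(-105 - 14) = -30*(-119) = 3570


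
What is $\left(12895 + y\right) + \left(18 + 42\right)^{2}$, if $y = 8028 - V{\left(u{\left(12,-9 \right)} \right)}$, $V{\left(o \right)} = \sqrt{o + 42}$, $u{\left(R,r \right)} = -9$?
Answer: $24523 - \sqrt{33} \approx 24517.0$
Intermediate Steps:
$V{\left(o \right)} = \sqrt{42 + o}$
$y = 8028 - \sqrt{33}$ ($y = 8028 - \sqrt{42 - 9} = 8028 - \sqrt{33} \approx 8022.3$)
$\left(12895 + y\right) + \left(18 + 42\right)^{2} = \left(12895 + \left(8028 - \sqrt{33}\right)\right) + \left(18 + 42\right)^{2} = \left(20923 - \sqrt{33}\right) + 60^{2} = \left(20923 - \sqrt{33}\right) + 3600 = 24523 - \sqrt{33}$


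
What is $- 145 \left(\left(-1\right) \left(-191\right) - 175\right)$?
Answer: $-2320$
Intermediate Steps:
$- 145 \left(\left(-1\right) \left(-191\right) - 175\right) = - 145 \left(191 - 175\right) = \left(-145\right) 16 = -2320$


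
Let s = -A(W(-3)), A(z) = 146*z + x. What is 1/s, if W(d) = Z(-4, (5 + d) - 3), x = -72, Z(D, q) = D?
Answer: 1/656 ≈ 0.0015244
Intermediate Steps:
W(d) = -4
A(z) = -72 + 146*z (A(z) = 146*z - 72 = -72 + 146*z)
s = 656 (s = -(-72 + 146*(-4)) = -(-72 - 584) = -1*(-656) = 656)
1/s = 1/656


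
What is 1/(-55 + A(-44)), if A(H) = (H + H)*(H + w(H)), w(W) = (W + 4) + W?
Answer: 1/11209 ≈ 8.9214e-5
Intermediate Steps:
w(W) = 4 + 2*W (w(W) = (4 + W) + W = 4 + 2*W)
A(H) = 2*H*(4 + 3*H) (A(H) = (H + H)*(H + (4 + 2*H)) = (2*H)*(4 + 3*H) = 2*H*(4 + 3*H))
1/(-55 + A(-44)) = 1/(-55 + 2*(-44)*(4 + 3*(-44))) = 1/(-55 + 2*(-44)*(4 - 132)) = 1/(-55 + 2*(-44)*(-128)) = 1/(-55 + 11264) = 1/11209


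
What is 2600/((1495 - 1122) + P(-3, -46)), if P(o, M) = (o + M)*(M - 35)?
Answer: 100/167 ≈ 0.59880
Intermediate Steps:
P(o, M) = (-35 + M)*(M + o) (P(o, M) = (M + o)*(-35 + M) = (-35 + M)*(M + o))
2600/((1495 - 1122) + P(-3, -46)) = 2600/((1495 - 1122) + ((-46)² - 35*(-46) - 35*(-3) - 46*(-3))) = 2600/(373 + (2116 + 1610 + 105 + 138)) = 2600/(373 + 3969) = 2600/4342 = 2600*(1/4342) = 100/167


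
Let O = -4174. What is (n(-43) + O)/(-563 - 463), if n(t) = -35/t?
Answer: 179447/44118 ≈ 4.0674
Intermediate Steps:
(n(-43) + O)/(-563 - 463) = (-35/(-43) - 4174)/(-563 - 463) = (-35*(-1/43) - 4174)/(-1026) = (35/43 - 4174)*(-1/1026) = -179447/43*(-1/1026) = 179447/44118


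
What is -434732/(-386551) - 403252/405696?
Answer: 5122892405/39205548624 ≈ 0.13067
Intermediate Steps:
-434732/(-386551) - 403252/405696 = -434732*(-1/386551) - 403252*1/405696 = 434732/386551 - 100813/101424 = 5122892405/39205548624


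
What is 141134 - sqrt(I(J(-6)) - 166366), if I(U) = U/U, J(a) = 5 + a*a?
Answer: 141134 - 3*I*sqrt(18485) ≈ 1.4113e+5 - 407.88*I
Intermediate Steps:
J(a) = 5 + a**2
I(U) = 1
141134 - sqrt(I(J(-6)) - 166366) = 141134 - sqrt(1 - 166366) = 141134 - sqrt(-166365) = 141134 - 3*I*sqrt(18485)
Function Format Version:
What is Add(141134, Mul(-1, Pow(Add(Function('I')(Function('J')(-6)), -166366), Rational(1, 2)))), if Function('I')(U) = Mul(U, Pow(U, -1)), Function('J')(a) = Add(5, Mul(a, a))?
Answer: Add(141134, Mul(-3, I, Pow(18485, Rational(1, 2)))) ≈ Add(1.4113e+5, Mul(-407.88, I))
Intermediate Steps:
Function('J')(a) = Add(5, Pow(a, 2))
Function('I')(U) = 1
Add(141134, Mul(-1, Pow(Add(Function('I')(Function('J')(-6)), -166366), Rational(1, 2)))) = Add(141134, Mul(-1, Pow(Add(1, -166366), Rational(1, 2)))) = Add(141134, Mul(-1, Pow(-166365, Rational(1, 2)))) = Add(141134, Mul(-1, Mul(3, I, Pow(18485, Rational(1, 2))))) = Add(141134, Mul(-3, I, Pow(18485, Rational(1, 2))))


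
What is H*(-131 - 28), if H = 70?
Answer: -11130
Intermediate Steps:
H*(-131 - 28) = 70*(-131 - 28) = 70*(-159) = -11130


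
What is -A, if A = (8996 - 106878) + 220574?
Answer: -122692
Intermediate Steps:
A = 122692 (A = -97882 + 220574 = 122692)
-A = -1*122692 = -122692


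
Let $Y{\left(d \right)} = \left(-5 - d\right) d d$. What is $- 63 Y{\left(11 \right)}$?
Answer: $121968$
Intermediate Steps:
$Y{\left(d \right)} = d^{2} \left(-5 - d\right)$ ($Y{\left(d \right)} = d \left(-5 - d\right) d = d^{2} \left(-5 - d\right)$)
$- 63 Y{\left(11 \right)} = - 63 \cdot 11^{2} \left(-5 - 11\right) = - 63 \cdot 121 \left(-5 - 11\right) = - 63 \cdot 121 \left(-16\right) = \left(-63\right) \left(-1936\right) = 121968$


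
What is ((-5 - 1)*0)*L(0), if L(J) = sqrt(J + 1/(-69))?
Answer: 0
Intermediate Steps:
L(J) = sqrt(-1/69 + J) (L(J) = sqrt(J - 1/69) = sqrt(-1/69 + J))
((-5 - 1)*0)*L(0) = ((-5 - 1)*0)*(sqrt(-69 + 4761*0)/69) = (-6*0)*(sqrt(-69 + 0)/69) = 0*(sqrt(-69)/69) = 0*((I*sqrt(69))/69) = 0*(I*sqrt(69)/69) = 0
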